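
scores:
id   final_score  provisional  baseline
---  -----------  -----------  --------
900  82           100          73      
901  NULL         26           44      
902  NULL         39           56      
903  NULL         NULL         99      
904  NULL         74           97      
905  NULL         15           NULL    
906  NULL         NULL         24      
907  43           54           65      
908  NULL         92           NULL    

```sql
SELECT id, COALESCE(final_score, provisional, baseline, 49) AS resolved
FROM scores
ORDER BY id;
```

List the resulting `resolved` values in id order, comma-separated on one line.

id=900: final_score=82 → 82
id=901: final_score=NULL, provisional=26 → 26
id=902: final_score=NULL, provisional=39 → 39
id=903: final_score=NULL, provisional=NULL, baseline=99 → 99
id=904: final_score=NULL, provisional=74 → 74
id=905: final_score=NULL, provisional=15 → 15
id=906: final_score=NULL, provisional=NULL, baseline=24 → 24
id=907: final_score=43 → 43
id=908: final_score=NULL, provisional=92 → 92

82, 26, 39, 99, 74, 15, 24, 43, 92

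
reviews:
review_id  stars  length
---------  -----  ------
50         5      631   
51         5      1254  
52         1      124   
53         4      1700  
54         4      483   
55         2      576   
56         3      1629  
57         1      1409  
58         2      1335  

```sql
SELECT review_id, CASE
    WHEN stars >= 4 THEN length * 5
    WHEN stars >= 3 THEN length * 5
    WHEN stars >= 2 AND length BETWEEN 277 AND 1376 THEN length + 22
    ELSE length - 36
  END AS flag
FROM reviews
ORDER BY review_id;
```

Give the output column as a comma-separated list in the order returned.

review_id=50: stars >= 4 → 3155
review_id=51: stars >= 4 → 6270
review_id=52: ELSE → 88
review_id=53: stars >= 4 → 8500
review_id=54: stars >= 4 → 2415
review_id=55: stars >= 2 AND length BETWEEN 277 AND 1376 → 598
review_id=56: stars >= 3 → 8145
review_id=57: ELSE → 1373
review_id=58: stars >= 2 AND length BETWEEN 277 AND 1376 → 1357

3155, 6270, 88, 8500, 2415, 598, 8145, 1373, 1357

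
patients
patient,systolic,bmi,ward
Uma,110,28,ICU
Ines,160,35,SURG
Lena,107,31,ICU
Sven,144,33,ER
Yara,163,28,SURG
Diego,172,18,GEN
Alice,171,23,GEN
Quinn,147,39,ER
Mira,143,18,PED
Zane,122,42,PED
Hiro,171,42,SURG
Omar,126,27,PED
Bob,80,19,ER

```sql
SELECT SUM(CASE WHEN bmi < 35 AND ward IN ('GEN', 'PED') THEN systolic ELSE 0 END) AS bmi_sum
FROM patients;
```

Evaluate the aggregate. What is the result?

612

patient=Uma: ✗
patient=Ines: ✗
patient=Lena: ✗
patient=Sven: ✗
patient=Yara: ✗
patient=Diego: ✓ → 172
patient=Alice: ✓ → 171
patient=Quinn: ✗
patient=Mira: ✓ → 143
patient=Zane: ✗
patient=Hiro: ✗
patient=Omar: ✓ → 126
patient=Bob: ✗
bmi_sum = 172 + 171 + 143 + 126 = 612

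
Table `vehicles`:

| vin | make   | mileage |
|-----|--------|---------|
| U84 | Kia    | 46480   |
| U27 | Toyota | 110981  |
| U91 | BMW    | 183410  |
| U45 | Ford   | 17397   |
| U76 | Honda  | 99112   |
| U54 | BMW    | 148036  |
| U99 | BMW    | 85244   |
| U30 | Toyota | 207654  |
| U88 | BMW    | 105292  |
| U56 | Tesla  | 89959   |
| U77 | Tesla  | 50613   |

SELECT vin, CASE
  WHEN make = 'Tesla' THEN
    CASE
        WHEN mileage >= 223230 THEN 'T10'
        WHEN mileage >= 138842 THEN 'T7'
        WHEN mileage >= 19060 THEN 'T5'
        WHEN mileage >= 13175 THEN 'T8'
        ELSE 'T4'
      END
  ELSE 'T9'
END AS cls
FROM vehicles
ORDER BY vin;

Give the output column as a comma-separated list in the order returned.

vin=U27: make='Toyota' → outer ELSE → T9
vin=U30: make='Toyota' → outer ELSE → T9
vin=U45: make='Ford' → outer ELSE → T9
vin=U54: make='BMW' → outer ELSE → T9
vin=U56: make='Tesla' → inner[mileage >= 19060] → T5
vin=U76: make='Honda' → outer ELSE → T9
vin=U77: make='Tesla' → inner[mileage >= 19060] → T5
vin=U84: make='Kia' → outer ELSE → T9
vin=U88: make='BMW' → outer ELSE → T9
vin=U91: make='BMW' → outer ELSE → T9
vin=U99: make='BMW' → outer ELSE → T9

T9, T9, T9, T9, T5, T9, T5, T9, T9, T9, T9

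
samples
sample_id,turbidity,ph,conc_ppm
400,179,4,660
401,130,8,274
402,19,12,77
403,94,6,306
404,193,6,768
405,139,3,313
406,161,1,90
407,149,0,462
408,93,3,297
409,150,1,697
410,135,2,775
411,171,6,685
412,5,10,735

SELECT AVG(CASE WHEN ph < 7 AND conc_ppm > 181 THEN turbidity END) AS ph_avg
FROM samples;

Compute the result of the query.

sample_id=400: ✓ → 179
sample_id=401: ✗
sample_id=402: ✗
sample_id=403: ✓ → 94
sample_id=404: ✓ → 193
sample_id=405: ✓ → 139
sample_id=406: ✗
sample_id=407: ✓ → 149
sample_id=408: ✓ → 93
sample_id=409: ✓ → 150
sample_id=410: ✓ → 135
sample_id=411: ✓ → 171
sample_id=412: ✗
ph_avg = (179 + 94 + 193 + 139 + 149 + 93 + 150 + 135 + 171) / 9 = 144.7777777778

144.7777777778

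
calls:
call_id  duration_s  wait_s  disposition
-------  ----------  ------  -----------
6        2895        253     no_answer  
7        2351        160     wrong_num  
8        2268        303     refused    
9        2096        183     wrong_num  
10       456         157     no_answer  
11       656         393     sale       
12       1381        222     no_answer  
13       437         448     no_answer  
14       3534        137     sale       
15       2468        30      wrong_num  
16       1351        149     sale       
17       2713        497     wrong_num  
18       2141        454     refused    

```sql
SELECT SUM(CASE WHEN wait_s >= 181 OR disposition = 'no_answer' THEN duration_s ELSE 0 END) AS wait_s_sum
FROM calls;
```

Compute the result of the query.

call_id=6: ✓ → 2895
call_id=7: ✗
call_id=8: ✓ → 2268
call_id=9: ✓ → 2096
call_id=10: ✓ → 456
call_id=11: ✓ → 656
call_id=12: ✓ → 1381
call_id=13: ✓ → 437
call_id=14: ✗
call_id=15: ✗
call_id=16: ✗
call_id=17: ✓ → 2713
call_id=18: ✓ → 2141
wait_s_sum = 2895 + 2268 + 2096 + 456 + 656 + 1381 + 437 + 2713 + 2141 = 15043

15043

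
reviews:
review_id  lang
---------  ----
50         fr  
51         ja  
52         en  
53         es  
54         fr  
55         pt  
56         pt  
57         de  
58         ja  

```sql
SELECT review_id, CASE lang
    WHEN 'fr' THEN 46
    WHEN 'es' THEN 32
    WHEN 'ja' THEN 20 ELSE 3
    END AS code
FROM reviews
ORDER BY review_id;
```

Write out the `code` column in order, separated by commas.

review_id=50: lang='fr' → 46
review_id=51: lang='ja' → 20
review_id=52: ELSE → 3
review_id=53: lang='es' → 32
review_id=54: lang='fr' → 46
review_id=55: ELSE → 3
review_id=56: ELSE → 3
review_id=57: ELSE → 3
review_id=58: lang='ja' → 20

46, 20, 3, 32, 46, 3, 3, 3, 20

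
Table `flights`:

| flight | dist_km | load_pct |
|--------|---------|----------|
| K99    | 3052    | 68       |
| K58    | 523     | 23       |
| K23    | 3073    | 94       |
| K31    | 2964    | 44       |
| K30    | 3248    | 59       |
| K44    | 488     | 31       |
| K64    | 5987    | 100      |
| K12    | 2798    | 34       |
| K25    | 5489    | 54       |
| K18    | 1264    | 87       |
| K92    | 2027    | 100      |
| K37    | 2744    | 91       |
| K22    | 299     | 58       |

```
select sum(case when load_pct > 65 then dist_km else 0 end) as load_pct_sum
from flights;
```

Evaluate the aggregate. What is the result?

flight=K99: ✓ → 3052
flight=K58: ✗
flight=K23: ✓ → 3073
flight=K31: ✗
flight=K30: ✗
flight=K44: ✗
flight=K64: ✓ → 5987
flight=K12: ✗
flight=K25: ✗
flight=K18: ✓ → 1264
flight=K92: ✓ → 2027
flight=K37: ✓ → 2744
flight=K22: ✗
load_pct_sum = 3052 + 3073 + 5987 + 1264 + 2027 + 2744 = 18147

18147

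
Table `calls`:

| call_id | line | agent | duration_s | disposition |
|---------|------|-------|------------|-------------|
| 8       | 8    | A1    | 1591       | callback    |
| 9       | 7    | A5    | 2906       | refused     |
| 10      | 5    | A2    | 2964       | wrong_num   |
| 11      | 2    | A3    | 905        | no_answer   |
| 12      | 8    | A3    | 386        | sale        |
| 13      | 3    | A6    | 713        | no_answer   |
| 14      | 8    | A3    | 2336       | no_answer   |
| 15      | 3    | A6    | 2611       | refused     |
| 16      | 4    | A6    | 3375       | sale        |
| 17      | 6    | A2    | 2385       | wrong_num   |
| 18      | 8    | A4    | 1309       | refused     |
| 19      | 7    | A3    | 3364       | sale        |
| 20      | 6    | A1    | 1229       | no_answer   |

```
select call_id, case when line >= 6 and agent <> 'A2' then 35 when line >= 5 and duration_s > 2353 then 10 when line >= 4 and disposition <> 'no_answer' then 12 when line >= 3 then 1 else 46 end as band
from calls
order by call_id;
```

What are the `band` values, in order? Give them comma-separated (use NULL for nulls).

call_id=8: line >= 6 and agent <> 'A2' → 35
call_id=9: line >= 6 and agent <> 'A2' → 35
call_id=10: line >= 5 and duration_s > 2353 → 10
call_id=11: ELSE → 46
call_id=12: line >= 6 and agent <> 'A2' → 35
call_id=13: line >= 3 → 1
call_id=14: line >= 6 and agent <> 'A2' → 35
call_id=15: line >= 3 → 1
call_id=16: line >= 4 and disposition <> 'no_answer' → 12
call_id=17: line >= 5 and duration_s > 2353 → 10
call_id=18: line >= 6 and agent <> 'A2' → 35
call_id=19: line >= 6 and agent <> 'A2' → 35
call_id=20: line >= 6 and agent <> 'A2' → 35

35, 35, 10, 46, 35, 1, 35, 1, 12, 10, 35, 35, 35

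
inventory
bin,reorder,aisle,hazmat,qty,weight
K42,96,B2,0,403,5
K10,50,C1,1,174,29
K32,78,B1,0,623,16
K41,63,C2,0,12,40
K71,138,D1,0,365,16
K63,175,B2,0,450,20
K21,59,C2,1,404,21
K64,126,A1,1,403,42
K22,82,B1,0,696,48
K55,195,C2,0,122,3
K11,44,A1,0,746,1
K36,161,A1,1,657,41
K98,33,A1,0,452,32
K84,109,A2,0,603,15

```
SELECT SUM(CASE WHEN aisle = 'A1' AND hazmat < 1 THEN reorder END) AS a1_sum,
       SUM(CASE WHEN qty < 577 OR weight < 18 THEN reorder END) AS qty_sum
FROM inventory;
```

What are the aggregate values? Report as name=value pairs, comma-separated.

[a1_sum: aisle = 'A1' AND hazmat < 1]
bin=K42: ✗
bin=K10: ✗
bin=K32: ✗
bin=K41: ✗
bin=K71: ✗
bin=K63: ✗
bin=K21: ✗
bin=K64: ✗
bin=K22: ✗
bin=K55: ✗
bin=K11: ✓ → 44
bin=K36: ✗
bin=K98: ✓ → 33
bin=K84: ✗
a1_sum = 44 + 33 = 77
—
[qty_sum: qty < 577 OR weight < 18]
bin=K42: ✓ → 96
bin=K10: ✓ → 50
bin=K32: ✓ → 78
bin=K41: ✓ → 63
bin=K71: ✓ → 138
bin=K63: ✓ → 175
bin=K21: ✓ → 59
bin=K64: ✓ → 126
bin=K22: ✗
bin=K55: ✓ → 195
bin=K11: ✓ → 44
bin=K36: ✗
bin=K98: ✓ → 33
bin=K84: ✓ → 109
qty_sum = 96 + 50 + 78 + 63 + 138 + 175 + 59 + 126 + 195 + 44 + 33 + 109 = 1166

a1_sum=77, qty_sum=1166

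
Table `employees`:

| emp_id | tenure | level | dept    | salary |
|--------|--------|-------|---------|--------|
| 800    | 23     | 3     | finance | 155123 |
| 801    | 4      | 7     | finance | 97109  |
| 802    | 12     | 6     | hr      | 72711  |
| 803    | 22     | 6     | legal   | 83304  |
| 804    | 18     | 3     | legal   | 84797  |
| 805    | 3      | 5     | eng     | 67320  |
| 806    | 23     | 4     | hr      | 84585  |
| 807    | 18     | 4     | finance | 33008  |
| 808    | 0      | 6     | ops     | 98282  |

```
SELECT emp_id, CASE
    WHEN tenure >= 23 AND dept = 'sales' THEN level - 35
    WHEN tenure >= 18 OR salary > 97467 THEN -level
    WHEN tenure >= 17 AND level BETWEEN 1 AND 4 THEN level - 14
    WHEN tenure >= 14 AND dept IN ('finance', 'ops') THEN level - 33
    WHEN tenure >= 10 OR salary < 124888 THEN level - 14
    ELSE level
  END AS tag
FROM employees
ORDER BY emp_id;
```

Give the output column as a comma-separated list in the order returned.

-3, -7, -8, -6, -3, -9, -4, -4, -6

emp_id=800: tenure >= 18 OR salary > 97467 → -3
emp_id=801: tenure >= 10 OR salary < 124888 → -7
emp_id=802: tenure >= 10 OR salary < 124888 → -8
emp_id=803: tenure >= 18 OR salary > 97467 → -6
emp_id=804: tenure >= 18 OR salary > 97467 → -3
emp_id=805: tenure >= 10 OR salary < 124888 → -9
emp_id=806: tenure >= 18 OR salary > 97467 → -4
emp_id=807: tenure >= 18 OR salary > 97467 → -4
emp_id=808: tenure >= 18 OR salary > 97467 → -6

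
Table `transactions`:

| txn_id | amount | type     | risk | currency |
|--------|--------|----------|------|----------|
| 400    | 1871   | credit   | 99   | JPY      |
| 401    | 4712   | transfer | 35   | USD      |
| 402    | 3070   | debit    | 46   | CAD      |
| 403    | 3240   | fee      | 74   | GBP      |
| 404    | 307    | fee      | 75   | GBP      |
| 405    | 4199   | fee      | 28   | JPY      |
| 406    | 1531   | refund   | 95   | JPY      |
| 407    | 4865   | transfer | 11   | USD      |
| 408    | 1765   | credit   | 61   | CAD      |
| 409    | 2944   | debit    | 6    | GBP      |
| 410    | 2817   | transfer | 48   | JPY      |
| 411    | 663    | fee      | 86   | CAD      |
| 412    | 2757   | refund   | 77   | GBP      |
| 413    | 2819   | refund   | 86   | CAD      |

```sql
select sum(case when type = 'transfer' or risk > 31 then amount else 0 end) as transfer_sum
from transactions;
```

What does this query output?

30417

txn_id=400: ✓ → 1871
txn_id=401: ✓ → 4712
txn_id=402: ✓ → 3070
txn_id=403: ✓ → 3240
txn_id=404: ✓ → 307
txn_id=405: ✗
txn_id=406: ✓ → 1531
txn_id=407: ✓ → 4865
txn_id=408: ✓ → 1765
txn_id=409: ✗
txn_id=410: ✓ → 2817
txn_id=411: ✓ → 663
txn_id=412: ✓ → 2757
txn_id=413: ✓ → 2819
transfer_sum = 1871 + 4712 + 3070 + 3240 + 307 + 1531 + 4865 + 1765 + 2817 + 663 + 2757 + 2819 = 30417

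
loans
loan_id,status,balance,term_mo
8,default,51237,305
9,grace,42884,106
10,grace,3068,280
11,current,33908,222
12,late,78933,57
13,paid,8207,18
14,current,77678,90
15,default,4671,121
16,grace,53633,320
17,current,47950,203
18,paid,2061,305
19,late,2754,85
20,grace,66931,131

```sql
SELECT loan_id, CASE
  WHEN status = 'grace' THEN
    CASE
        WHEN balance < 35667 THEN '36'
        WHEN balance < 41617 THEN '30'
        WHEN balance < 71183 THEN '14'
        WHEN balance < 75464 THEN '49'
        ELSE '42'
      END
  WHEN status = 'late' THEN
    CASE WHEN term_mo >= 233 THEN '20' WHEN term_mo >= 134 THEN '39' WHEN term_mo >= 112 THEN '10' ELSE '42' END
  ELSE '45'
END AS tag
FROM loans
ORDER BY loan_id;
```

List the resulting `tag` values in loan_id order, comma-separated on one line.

45, 14, 36, 45, 42, 45, 45, 45, 14, 45, 45, 42, 14

loan_id=8: status='default' → outer ELSE → 45
loan_id=9: status='grace' → inner[balance < 71183] → 14
loan_id=10: status='grace' → inner[balance < 35667] → 36
loan_id=11: status='current' → outer ELSE → 45
loan_id=12: status='late' → inner[ELSE] → 42
loan_id=13: status='paid' → outer ELSE → 45
loan_id=14: status='current' → outer ELSE → 45
loan_id=15: status='default' → outer ELSE → 45
loan_id=16: status='grace' → inner[balance < 71183] → 14
loan_id=17: status='current' → outer ELSE → 45
loan_id=18: status='paid' → outer ELSE → 45
loan_id=19: status='late' → inner[ELSE] → 42
loan_id=20: status='grace' → inner[balance < 71183] → 14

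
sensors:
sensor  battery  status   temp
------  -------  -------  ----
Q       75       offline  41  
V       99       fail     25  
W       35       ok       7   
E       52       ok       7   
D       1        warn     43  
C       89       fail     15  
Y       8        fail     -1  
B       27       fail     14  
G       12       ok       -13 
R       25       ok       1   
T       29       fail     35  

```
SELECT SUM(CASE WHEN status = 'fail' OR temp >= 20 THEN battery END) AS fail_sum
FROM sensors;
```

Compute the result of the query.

sensor=Q: ✓ → 75
sensor=V: ✓ → 99
sensor=W: ✗
sensor=E: ✗
sensor=D: ✓ → 1
sensor=C: ✓ → 89
sensor=Y: ✓ → 8
sensor=B: ✓ → 27
sensor=G: ✗
sensor=R: ✗
sensor=T: ✓ → 29
fail_sum = 75 + 99 + 1 + 89 + 8 + 27 + 29 = 328

328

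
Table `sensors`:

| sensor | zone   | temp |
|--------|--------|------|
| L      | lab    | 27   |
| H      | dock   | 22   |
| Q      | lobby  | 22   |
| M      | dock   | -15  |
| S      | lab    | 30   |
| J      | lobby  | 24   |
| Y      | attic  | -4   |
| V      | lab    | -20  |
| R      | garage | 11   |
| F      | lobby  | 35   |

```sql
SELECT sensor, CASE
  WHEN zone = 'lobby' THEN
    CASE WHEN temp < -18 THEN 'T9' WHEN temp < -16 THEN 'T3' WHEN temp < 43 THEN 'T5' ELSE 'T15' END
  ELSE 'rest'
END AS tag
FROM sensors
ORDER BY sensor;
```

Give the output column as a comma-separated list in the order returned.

T5, rest, T5, rest, rest, T5, rest, rest, rest, rest

sensor=F: zone='lobby' → inner[temp < 43] → T5
sensor=H: zone='dock' → outer ELSE → rest
sensor=J: zone='lobby' → inner[temp < 43] → T5
sensor=L: zone='lab' → outer ELSE → rest
sensor=M: zone='dock' → outer ELSE → rest
sensor=Q: zone='lobby' → inner[temp < 43] → T5
sensor=R: zone='garage' → outer ELSE → rest
sensor=S: zone='lab' → outer ELSE → rest
sensor=V: zone='lab' → outer ELSE → rest
sensor=Y: zone='attic' → outer ELSE → rest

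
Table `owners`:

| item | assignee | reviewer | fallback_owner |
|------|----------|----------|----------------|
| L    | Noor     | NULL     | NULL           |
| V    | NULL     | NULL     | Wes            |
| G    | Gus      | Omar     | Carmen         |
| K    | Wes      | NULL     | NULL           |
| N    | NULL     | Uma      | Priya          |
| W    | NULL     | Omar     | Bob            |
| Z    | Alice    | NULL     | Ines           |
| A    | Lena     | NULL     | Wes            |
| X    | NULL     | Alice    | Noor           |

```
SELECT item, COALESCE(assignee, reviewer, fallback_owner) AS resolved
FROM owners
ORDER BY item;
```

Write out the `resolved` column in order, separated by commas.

item=A: assignee=Lena → Lena
item=G: assignee=Gus → Gus
item=K: assignee=Wes → Wes
item=L: assignee=Noor → Noor
item=N: assignee=NULL, reviewer=Uma → Uma
item=V: assignee=NULL, reviewer=NULL, fallback_owner=Wes → Wes
item=W: assignee=NULL, reviewer=Omar → Omar
item=X: assignee=NULL, reviewer=Alice → Alice
item=Z: assignee=Alice → Alice

Lena, Gus, Wes, Noor, Uma, Wes, Omar, Alice, Alice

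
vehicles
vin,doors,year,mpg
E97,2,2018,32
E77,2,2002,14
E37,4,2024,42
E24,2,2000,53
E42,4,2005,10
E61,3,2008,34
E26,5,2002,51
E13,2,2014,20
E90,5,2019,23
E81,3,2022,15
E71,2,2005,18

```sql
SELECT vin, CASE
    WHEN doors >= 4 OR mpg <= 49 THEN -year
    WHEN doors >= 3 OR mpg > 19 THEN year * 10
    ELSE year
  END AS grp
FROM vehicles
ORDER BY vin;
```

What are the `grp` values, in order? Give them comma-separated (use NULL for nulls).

-2014, 20000, -2002, -2024, -2005, -2008, -2005, -2002, -2022, -2019, -2018

vin=E13: doors >= 4 OR mpg <= 49 → -2014
vin=E24: doors >= 3 OR mpg > 19 → 20000
vin=E26: doors >= 4 OR mpg <= 49 → -2002
vin=E37: doors >= 4 OR mpg <= 49 → -2024
vin=E42: doors >= 4 OR mpg <= 49 → -2005
vin=E61: doors >= 4 OR mpg <= 49 → -2008
vin=E71: doors >= 4 OR mpg <= 49 → -2005
vin=E77: doors >= 4 OR mpg <= 49 → -2002
vin=E81: doors >= 4 OR mpg <= 49 → -2022
vin=E90: doors >= 4 OR mpg <= 49 → -2019
vin=E97: doors >= 4 OR mpg <= 49 → -2018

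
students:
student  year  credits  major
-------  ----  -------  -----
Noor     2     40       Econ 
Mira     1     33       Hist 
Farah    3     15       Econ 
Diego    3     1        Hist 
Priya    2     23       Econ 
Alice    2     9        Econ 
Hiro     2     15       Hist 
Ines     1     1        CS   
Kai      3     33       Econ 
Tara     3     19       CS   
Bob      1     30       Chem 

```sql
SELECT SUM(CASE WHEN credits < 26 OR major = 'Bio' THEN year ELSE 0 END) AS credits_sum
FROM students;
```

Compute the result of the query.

student=Noor: ✗
student=Mira: ✗
student=Farah: ✓ → 3
student=Diego: ✓ → 3
student=Priya: ✓ → 2
student=Alice: ✓ → 2
student=Hiro: ✓ → 2
student=Ines: ✓ → 1
student=Kai: ✗
student=Tara: ✓ → 3
student=Bob: ✗
credits_sum = 3 + 3 + 2 + 2 + 2 + 1 + 3 = 16

16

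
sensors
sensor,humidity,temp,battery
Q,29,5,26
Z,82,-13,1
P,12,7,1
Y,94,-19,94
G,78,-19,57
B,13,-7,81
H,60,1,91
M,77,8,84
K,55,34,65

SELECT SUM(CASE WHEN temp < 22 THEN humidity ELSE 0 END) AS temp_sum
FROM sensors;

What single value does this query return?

445

sensor=Q: ✓ → 29
sensor=Z: ✓ → 82
sensor=P: ✓ → 12
sensor=Y: ✓ → 94
sensor=G: ✓ → 78
sensor=B: ✓ → 13
sensor=H: ✓ → 60
sensor=M: ✓ → 77
sensor=K: ✗
temp_sum = 29 + 82 + 12 + 94 + 78 + 13 + 60 + 77 = 445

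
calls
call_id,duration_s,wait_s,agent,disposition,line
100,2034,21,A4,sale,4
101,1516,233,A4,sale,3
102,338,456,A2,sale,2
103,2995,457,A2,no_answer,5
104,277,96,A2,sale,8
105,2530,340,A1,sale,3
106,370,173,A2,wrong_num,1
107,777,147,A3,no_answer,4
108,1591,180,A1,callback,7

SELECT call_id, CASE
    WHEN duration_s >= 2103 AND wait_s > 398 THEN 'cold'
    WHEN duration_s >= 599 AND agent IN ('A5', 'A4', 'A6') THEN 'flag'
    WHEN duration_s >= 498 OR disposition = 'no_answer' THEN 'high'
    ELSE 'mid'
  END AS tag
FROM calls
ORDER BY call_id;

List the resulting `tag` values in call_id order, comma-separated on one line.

call_id=100: duration_s >= 599 AND agent IN ('A5', 'A4', 'A6') → flag
call_id=101: duration_s >= 599 AND agent IN ('A5', 'A4', 'A6') → flag
call_id=102: ELSE → mid
call_id=103: duration_s >= 2103 AND wait_s > 398 → cold
call_id=104: ELSE → mid
call_id=105: duration_s >= 498 OR disposition = 'no_answer' → high
call_id=106: ELSE → mid
call_id=107: duration_s >= 498 OR disposition = 'no_answer' → high
call_id=108: duration_s >= 498 OR disposition = 'no_answer' → high

flag, flag, mid, cold, mid, high, mid, high, high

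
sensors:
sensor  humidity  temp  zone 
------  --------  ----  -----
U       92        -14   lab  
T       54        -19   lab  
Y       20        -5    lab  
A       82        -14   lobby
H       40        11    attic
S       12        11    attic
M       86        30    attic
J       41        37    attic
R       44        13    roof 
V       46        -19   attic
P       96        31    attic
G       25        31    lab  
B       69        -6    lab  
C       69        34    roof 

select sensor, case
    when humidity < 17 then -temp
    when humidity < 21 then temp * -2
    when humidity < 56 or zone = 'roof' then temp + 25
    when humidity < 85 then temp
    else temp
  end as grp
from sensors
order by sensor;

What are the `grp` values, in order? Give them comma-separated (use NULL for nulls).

sensor=A: humidity < 85 → -14
sensor=B: humidity < 85 → -6
sensor=C: humidity < 56 or zone = 'roof' → 59
sensor=G: humidity < 56 or zone = 'roof' → 56
sensor=H: humidity < 56 or zone = 'roof' → 36
sensor=J: humidity < 56 or zone = 'roof' → 62
sensor=M: ELSE → 30
sensor=P: ELSE → 31
sensor=R: humidity < 56 or zone = 'roof' → 38
sensor=S: humidity < 17 → -11
sensor=T: humidity < 56 or zone = 'roof' → 6
sensor=U: ELSE → -14
sensor=V: humidity < 56 or zone = 'roof' → 6
sensor=Y: humidity < 21 → 10

-14, -6, 59, 56, 36, 62, 30, 31, 38, -11, 6, -14, 6, 10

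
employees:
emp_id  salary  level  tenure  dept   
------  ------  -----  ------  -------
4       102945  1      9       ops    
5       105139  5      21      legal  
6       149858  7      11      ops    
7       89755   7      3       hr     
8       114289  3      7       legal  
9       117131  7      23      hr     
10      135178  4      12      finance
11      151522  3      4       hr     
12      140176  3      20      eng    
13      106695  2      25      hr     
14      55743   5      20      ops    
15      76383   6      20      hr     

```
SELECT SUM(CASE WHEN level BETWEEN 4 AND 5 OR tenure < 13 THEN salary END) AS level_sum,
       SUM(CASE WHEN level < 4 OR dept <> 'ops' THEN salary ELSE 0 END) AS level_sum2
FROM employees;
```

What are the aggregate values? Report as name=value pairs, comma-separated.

[level_sum: level BETWEEN 4 AND 5 OR tenure < 13]
emp_id=4: ✓ → 102945
emp_id=5: ✓ → 105139
emp_id=6: ✓ → 149858
emp_id=7: ✓ → 89755
emp_id=8: ✓ → 114289
emp_id=9: ✗
emp_id=10: ✓ → 135178
emp_id=11: ✓ → 151522
emp_id=12: ✗
emp_id=13: ✗
emp_id=14: ✓ → 55743
emp_id=15: ✗
level_sum = 102945 + 105139 + 149858 + 89755 + 114289 + 135178 + 151522 + 55743 = 904429
—
[level_sum2: level < 4 OR dept <> 'ops']
emp_id=4: ✓ → 102945
emp_id=5: ✓ → 105139
emp_id=6: ✗
emp_id=7: ✓ → 89755
emp_id=8: ✓ → 114289
emp_id=9: ✓ → 117131
emp_id=10: ✓ → 135178
emp_id=11: ✓ → 151522
emp_id=12: ✓ → 140176
emp_id=13: ✓ → 106695
emp_id=14: ✗
emp_id=15: ✓ → 76383
level_sum2 = 102945 + 105139 + 89755 + 114289 + 117131 + 135178 + 151522 + 140176 + 106695 + 76383 = 1139213

level_sum=904429, level_sum2=1139213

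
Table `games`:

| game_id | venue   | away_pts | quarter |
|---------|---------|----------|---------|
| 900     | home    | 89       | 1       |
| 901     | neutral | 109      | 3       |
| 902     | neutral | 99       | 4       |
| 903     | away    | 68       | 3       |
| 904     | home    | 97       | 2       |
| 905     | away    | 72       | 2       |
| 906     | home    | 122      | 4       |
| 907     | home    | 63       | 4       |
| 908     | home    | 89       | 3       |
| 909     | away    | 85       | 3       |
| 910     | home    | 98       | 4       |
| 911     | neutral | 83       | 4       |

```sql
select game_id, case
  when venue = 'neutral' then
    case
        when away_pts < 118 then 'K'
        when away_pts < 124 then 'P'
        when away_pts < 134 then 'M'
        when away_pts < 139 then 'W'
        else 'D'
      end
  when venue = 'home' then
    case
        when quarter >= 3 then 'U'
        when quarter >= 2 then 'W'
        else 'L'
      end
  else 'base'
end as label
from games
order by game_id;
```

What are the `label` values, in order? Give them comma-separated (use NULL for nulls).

L, K, K, base, W, base, U, U, U, base, U, K

game_id=900: venue='home' → inner[ELSE] → L
game_id=901: venue='neutral' → inner[away_pts < 118] → K
game_id=902: venue='neutral' → inner[away_pts < 118] → K
game_id=903: venue='away' → outer ELSE → base
game_id=904: venue='home' → inner[quarter >= 2] → W
game_id=905: venue='away' → outer ELSE → base
game_id=906: venue='home' → inner[quarter >= 3] → U
game_id=907: venue='home' → inner[quarter >= 3] → U
game_id=908: venue='home' → inner[quarter >= 3] → U
game_id=909: venue='away' → outer ELSE → base
game_id=910: venue='home' → inner[quarter >= 3] → U
game_id=911: venue='neutral' → inner[away_pts < 118] → K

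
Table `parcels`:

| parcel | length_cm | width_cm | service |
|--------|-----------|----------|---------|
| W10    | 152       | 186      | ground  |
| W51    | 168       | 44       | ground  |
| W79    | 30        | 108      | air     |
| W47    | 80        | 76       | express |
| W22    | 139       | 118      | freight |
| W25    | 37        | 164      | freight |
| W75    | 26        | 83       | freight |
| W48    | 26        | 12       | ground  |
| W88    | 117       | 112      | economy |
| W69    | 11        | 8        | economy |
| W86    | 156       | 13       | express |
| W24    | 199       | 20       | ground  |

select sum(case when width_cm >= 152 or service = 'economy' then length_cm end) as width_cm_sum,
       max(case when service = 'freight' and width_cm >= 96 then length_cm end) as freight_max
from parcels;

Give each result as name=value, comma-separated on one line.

width_cm_sum=317, freight_max=139

[width_cm_sum: width_cm >= 152 or service = 'economy']
parcel=W10: ✓ → 152
parcel=W51: ✗
parcel=W79: ✗
parcel=W47: ✗
parcel=W22: ✗
parcel=W25: ✓ → 37
parcel=W75: ✗
parcel=W48: ✗
parcel=W88: ✓ → 117
parcel=W69: ✓ → 11
parcel=W86: ✗
parcel=W24: ✗
width_cm_sum = 152 + 37 + 117 + 11 = 317
—
[freight_max: service = 'freight' and width_cm >= 96]
parcel=W10: ✗
parcel=W51: ✗
parcel=W79: ✗
parcel=W47: ✗
parcel=W22: ✓ → 139
parcel=W25: ✓ → 37
parcel=W75: ✗
parcel=W48: ✗
parcel=W88: ✗
parcel=W69: ✗
parcel=W86: ✗
parcel=W24: ✗
freight_max = MAX(139, 37) = 139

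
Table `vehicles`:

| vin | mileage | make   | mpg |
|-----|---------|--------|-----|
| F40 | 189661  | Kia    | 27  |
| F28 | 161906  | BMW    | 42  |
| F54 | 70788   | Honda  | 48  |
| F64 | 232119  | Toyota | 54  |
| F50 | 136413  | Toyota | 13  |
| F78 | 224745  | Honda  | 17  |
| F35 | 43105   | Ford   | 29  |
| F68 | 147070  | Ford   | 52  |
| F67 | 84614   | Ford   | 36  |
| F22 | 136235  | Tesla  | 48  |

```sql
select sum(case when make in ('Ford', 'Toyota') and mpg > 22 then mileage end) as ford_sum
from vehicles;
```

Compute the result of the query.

vin=F40: ✗
vin=F28: ✗
vin=F54: ✗
vin=F64: ✓ → 232119
vin=F50: ✗
vin=F78: ✗
vin=F35: ✓ → 43105
vin=F68: ✓ → 147070
vin=F67: ✓ → 84614
vin=F22: ✗
ford_sum = 232119 + 43105 + 147070 + 84614 = 506908

506908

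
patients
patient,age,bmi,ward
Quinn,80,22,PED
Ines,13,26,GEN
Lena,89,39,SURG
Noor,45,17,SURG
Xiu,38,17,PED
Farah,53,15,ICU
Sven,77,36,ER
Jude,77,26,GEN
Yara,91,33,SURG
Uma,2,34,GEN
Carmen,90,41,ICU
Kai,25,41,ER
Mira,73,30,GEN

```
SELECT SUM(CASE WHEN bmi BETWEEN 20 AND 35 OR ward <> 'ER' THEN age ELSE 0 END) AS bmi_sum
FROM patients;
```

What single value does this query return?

patient=Quinn: ✓ → 80
patient=Ines: ✓ → 13
patient=Lena: ✓ → 89
patient=Noor: ✓ → 45
patient=Xiu: ✓ → 38
patient=Farah: ✓ → 53
patient=Sven: ✗
patient=Jude: ✓ → 77
patient=Yara: ✓ → 91
patient=Uma: ✓ → 2
patient=Carmen: ✓ → 90
patient=Kai: ✗
patient=Mira: ✓ → 73
bmi_sum = 80 + 13 + 89 + 45 + 38 + 53 + 77 + 91 + 2 + 90 + 73 = 651

651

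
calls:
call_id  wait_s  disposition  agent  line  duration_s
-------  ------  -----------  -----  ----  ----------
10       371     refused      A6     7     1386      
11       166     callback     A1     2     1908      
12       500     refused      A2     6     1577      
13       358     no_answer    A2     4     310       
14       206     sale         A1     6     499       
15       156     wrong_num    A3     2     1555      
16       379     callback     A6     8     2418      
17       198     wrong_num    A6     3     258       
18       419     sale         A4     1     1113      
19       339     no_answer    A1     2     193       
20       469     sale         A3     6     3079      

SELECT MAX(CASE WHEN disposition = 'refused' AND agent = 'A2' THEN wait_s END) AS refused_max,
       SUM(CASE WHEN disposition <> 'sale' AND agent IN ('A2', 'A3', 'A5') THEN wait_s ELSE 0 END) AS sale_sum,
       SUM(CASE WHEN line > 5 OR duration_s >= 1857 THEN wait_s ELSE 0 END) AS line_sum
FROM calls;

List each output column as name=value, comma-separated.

[refused_max: disposition = 'refused' AND agent = 'A2']
call_id=10: ✗
call_id=11: ✗
call_id=12: ✓ → 500
call_id=13: ✗
call_id=14: ✗
call_id=15: ✗
call_id=16: ✗
call_id=17: ✗
call_id=18: ✗
call_id=19: ✗
call_id=20: ✗
refused_max = MAX(500) = 500
—
[sale_sum: disposition <> 'sale' AND agent IN ('A2', 'A3', 'A5')]
call_id=10: ✗
call_id=11: ✗
call_id=12: ✓ → 500
call_id=13: ✓ → 358
call_id=14: ✗
call_id=15: ✓ → 156
call_id=16: ✗
call_id=17: ✗
call_id=18: ✗
call_id=19: ✗
call_id=20: ✗
sale_sum = 500 + 358 + 156 = 1014
—
[line_sum: line > 5 OR duration_s >= 1857]
call_id=10: ✓ → 371
call_id=11: ✓ → 166
call_id=12: ✓ → 500
call_id=13: ✗
call_id=14: ✓ → 206
call_id=15: ✗
call_id=16: ✓ → 379
call_id=17: ✗
call_id=18: ✗
call_id=19: ✗
call_id=20: ✓ → 469
line_sum = 371 + 166 + 500 + 206 + 379 + 469 = 2091

refused_max=500, sale_sum=1014, line_sum=2091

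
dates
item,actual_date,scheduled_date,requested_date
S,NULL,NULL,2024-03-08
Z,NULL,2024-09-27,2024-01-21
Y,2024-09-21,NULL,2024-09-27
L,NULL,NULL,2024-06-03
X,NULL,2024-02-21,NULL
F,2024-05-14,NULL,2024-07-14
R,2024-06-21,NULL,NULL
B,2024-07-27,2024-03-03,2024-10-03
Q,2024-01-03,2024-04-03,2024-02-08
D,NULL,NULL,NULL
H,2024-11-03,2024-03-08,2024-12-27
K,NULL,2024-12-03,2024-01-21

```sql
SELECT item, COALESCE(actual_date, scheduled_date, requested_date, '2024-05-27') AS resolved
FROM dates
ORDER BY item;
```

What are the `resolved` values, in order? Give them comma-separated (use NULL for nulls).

item=B: actual_date=2024-07-27 → 2024-07-27
item=D: actual_date=NULL, scheduled_date=NULL, requested_date=NULL, → literal 2024-05-27 → 2024-05-27
item=F: actual_date=2024-05-14 → 2024-05-14
item=H: actual_date=2024-11-03 → 2024-11-03
item=K: actual_date=NULL, scheduled_date=2024-12-03 → 2024-12-03
item=L: actual_date=NULL, scheduled_date=NULL, requested_date=2024-06-03 → 2024-06-03
item=Q: actual_date=2024-01-03 → 2024-01-03
item=R: actual_date=2024-06-21 → 2024-06-21
item=S: actual_date=NULL, scheduled_date=NULL, requested_date=2024-03-08 → 2024-03-08
item=X: actual_date=NULL, scheduled_date=2024-02-21 → 2024-02-21
item=Y: actual_date=2024-09-21 → 2024-09-21
item=Z: actual_date=NULL, scheduled_date=2024-09-27 → 2024-09-27

2024-07-27, 2024-05-27, 2024-05-14, 2024-11-03, 2024-12-03, 2024-06-03, 2024-01-03, 2024-06-21, 2024-03-08, 2024-02-21, 2024-09-21, 2024-09-27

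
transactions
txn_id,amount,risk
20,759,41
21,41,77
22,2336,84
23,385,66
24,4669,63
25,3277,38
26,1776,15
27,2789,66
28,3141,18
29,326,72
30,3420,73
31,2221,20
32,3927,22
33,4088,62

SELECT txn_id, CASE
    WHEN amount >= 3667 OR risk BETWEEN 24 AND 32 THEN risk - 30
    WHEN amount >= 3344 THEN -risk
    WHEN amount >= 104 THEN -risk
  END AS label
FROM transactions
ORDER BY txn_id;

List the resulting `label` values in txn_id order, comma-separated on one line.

-41, NULL, -84, -66, 33, -38, -15, -66, -18, -72, -73, -20, -8, 32

txn_id=20: amount >= 104 → -41
txn_id=21: (no match → NULL) → NULL
txn_id=22: amount >= 104 → -84
txn_id=23: amount >= 104 → -66
txn_id=24: amount >= 3667 OR risk BETWEEN 24 AND 32 → 33
txn_id=25: amount >= 104 → -38
txn_id=26: amount >= 104 → -15
txn_id=27: amount >= 104 → -66
txn_id=28: amount >= 104 → -18
txn_id=29: amount >= 104 → -72
txn_id=30: amount >= 3344 → -73
txn_id=31: amount >= 104 → -20
txn_id=32: amount >= 3667 OR risk BETWEEN 24 AND 32 → -8
txn_id=33: amount >= 3667 OR risk BETWEEN 24 AND 32 → 32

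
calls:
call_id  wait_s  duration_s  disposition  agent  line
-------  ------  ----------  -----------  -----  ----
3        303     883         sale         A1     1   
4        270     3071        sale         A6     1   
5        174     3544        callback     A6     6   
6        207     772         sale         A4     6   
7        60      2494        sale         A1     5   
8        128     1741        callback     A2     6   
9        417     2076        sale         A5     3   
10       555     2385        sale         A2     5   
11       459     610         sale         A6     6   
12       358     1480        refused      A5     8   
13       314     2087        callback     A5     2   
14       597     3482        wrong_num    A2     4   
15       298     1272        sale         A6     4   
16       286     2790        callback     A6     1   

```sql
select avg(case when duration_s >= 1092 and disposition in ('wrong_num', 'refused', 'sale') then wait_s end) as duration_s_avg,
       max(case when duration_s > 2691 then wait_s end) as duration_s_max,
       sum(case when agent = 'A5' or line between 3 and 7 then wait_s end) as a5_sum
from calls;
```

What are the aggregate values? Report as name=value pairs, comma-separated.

[duration_s_avg: duration_s >= 1092 and disposition in ('wrong_num', 'refused', 'sale')]
call_id=3: ✗
call_id=4: ✓ → 270
call_id=5: ✗
call_id=6: ✗
call_id=7: ✓ → 60
call_id=8: ✗
call_id=9: ✓ → 417
call_id=10: ✓ → 555
call_id=11: ✗
call_id=12: ✓ → 358
call_id=13: ✗
call_id=14: ✓ → 597
call_id=15: ✓ → 298
call_id=16: ✗
duration_s_avg = (270 + 60 + 417 + 555 + 358 + 597 + 298) / 7 = 365
—
[duration_s_max: duration_s > 2691]
call_id=3: ✗
call_id=4: ✓ → 270
call_id=5: ✓ → 174
call_id=6: ✗
call_id=7: ✗
call_id=8: ✗
call_id=9: ✗
call_id=10: ✗
call_id=11: ✗
call_id=12: ✗
call_id=13: ✗
call_id=14: ✓ → 597
call_id=15: ✗
call_id=16: ✓ → 286
duration_s_max = MAX(270, 174, 597, 286) = 597
—
[a5_sum: agent = 'A5' or line between 3 and 7]
call_id=3: ✗
call_id=4: ✗
call_id=5: ✓ → 174
call_id=6: ✓ → 207
call_id=7: ✓ → 60
call_id=8: ✓ → 128
call_id=9: ✓ → 417
call_id=10: ✓ → 555
call_id=11: ✓ → 459
call_id=12: ✓ → 358
call_id=13: ✓ → 314
call_id=14: ✓ → 597
call_id=15: ✓ → 298
call_id=16: ✗
a5_sum = 174 + 207 + 60 + 128 + 417 + 555 + 459 + 358 + 314 + 597 + 298 = 3567

duration_s_avg=365, duration_s_max=597, a5_sum=3567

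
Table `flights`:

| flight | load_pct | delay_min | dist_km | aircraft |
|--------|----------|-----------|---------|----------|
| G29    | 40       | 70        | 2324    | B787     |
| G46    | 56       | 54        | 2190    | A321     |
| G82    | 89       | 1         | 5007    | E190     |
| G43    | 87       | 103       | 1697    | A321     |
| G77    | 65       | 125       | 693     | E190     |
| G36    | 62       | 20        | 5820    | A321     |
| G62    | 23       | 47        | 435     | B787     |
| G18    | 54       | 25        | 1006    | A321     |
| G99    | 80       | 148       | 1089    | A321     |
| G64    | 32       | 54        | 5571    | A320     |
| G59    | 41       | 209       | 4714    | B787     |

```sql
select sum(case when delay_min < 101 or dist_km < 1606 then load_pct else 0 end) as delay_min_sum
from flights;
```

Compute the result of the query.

501

flight=G29: ✓ → 40
flight=G46: ✓ → 56
flight=G82: ✓ → 89
flight=G43: ✗
flight=G77: ✓ → 65
flight=G36: ✓ → 62
flight=G62: ✓ → 23
flight=G18: ✓ → 54
flight=G99: ✓ → 80
flight=G64: ✓ → 32
flight=G59: ✗
delay_min_sum = 40 + 56 + 89 + 65 + 62 + 23 + 54 + 80 + 32 = 501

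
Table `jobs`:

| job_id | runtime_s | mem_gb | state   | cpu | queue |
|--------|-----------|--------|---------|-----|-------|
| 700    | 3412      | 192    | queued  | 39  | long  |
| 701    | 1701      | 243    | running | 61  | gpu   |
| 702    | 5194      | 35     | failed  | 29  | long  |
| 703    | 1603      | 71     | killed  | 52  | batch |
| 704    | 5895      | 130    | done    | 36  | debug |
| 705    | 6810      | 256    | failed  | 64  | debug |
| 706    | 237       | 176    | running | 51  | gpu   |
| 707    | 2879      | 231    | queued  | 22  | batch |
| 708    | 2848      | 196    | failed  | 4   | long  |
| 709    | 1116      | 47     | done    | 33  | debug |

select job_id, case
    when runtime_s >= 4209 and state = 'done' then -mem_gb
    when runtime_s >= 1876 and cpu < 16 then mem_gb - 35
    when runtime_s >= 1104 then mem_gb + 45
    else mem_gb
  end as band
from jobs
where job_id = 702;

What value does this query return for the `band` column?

job_id = 702: runtime_s=5194, mem_gb=35, state=failed, cpu=29, queue=long.
runtime_s >= 4209 and state = 'done' → false
runtime_s >= 1876 and cpu < 16 → false
runtime_s >= 1104 → true → 80

80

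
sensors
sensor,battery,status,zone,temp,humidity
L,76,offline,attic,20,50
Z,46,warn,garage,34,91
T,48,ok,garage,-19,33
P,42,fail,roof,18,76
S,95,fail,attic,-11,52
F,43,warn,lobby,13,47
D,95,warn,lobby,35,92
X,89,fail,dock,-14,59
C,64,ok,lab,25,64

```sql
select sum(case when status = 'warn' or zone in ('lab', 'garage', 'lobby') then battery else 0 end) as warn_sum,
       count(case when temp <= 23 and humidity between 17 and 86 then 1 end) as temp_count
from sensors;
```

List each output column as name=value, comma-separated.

[warn_sum: status = 'warn' or zone in ('lab', 'garage', 'lobby')]
sensor=L: ✗
sensor=Z: ✓ → 46
sensor=T: ✓ → 48
sensor=P: ✗
sensor=S: ✗
sensor=F: ✓ → 43
sensor=D: ✓ → 95
sensor=X: ✗
sensor=C: ✓ → 64
warn_sum = 46 + 48 + 43 + 95 + 64 = 296
—
[temp_count: temp <= 23 and humidity between 17 and 86]
sensor=L: ✓ → 1
sensor=Z: ✗
sensor=T: ✓ → 1
sensor=P: ✓ → 1
sensor=S: ✓ → 1
sensor=F: ✓ → 1
sensor=D: ✗
sensor=X: ✓ → 1
sensor=C: ✗
temp_count = COUNT(1, 1, 1, 1, 1, 1) = 6

warn_sum=296, temp_count=6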